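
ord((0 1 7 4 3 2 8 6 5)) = 9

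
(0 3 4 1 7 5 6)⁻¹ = (0 6 5 7 1 4 3)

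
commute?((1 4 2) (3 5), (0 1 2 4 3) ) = no:(1 4 2) (3 5) * (0 1 2 4 3) = (0 1 3 5), (0 1 2 4 3) * (1 4 2) (3 5) = (0 4 5 3) 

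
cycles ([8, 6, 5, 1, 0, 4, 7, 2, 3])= (0 8 3 1 6 7 2 5 4)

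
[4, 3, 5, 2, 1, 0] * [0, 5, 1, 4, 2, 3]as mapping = [0→2, 1→4, 2→3, 3→1, 4→5, 5→0]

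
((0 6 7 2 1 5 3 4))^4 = (0 1)(2 4)(3 7)(5 6)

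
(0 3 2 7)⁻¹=(0 7 2 3)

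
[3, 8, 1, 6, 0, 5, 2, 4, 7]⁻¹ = [4, 2, 6, 0, 7, 5, 3, 8, 1]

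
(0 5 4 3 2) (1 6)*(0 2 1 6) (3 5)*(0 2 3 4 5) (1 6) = (0 4) (1 2 3 6) 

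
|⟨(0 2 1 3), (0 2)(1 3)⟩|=8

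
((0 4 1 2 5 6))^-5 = (0 4 1 2 5 6)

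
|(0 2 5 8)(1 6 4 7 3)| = 20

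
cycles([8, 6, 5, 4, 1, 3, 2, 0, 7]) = (0 8 7)(1 6 2 5 3 4)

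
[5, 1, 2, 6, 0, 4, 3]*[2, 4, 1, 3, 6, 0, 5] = [0, 4, 1, 5, 2, 6, 3]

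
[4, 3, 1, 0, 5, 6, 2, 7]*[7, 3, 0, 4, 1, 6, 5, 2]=[1, 4, 3, 7, 6, 5, 0, 2]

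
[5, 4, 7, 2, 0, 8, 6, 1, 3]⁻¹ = [4, 7, 3, 8, 1, 0, 6, 2, 5]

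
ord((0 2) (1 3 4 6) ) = 4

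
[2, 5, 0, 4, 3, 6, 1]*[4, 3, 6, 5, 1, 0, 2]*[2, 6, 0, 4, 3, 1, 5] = [5, 2, 3, 6, 1, 0, 4]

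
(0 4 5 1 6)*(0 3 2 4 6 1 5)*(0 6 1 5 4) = (0 1 5 4 6 3 2)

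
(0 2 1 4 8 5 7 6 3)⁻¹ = (0 3 6 7 5 8 4 1 2)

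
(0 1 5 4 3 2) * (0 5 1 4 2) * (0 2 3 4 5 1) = (0 5 3 2 1)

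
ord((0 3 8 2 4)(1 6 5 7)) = 20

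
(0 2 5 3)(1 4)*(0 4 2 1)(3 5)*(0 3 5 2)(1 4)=(0 4 3 1)(2 5)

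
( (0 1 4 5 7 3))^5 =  (0 3 7 5 4 1)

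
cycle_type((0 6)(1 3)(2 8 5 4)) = 2^2.4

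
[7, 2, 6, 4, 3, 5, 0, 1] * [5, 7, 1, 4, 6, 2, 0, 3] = [3, 1, 0, 6, 4, 2, 5, 7]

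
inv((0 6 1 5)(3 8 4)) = (0 5 1 6)(3 4 8)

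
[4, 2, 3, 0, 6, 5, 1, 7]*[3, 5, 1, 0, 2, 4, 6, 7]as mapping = [0→2, 1→1, 2→0, 3→3, 4→6, 5→4, 6→5, 7→7]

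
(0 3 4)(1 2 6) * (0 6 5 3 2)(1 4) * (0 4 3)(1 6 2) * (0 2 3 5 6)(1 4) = (0 4 3)(2 6 5)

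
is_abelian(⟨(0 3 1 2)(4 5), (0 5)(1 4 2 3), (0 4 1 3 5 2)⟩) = no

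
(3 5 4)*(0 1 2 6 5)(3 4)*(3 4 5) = (0 1 2 6 3)(4 5)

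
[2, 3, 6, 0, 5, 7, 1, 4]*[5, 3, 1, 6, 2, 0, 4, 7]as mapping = [0→1, 1→6, 2→4, 3→5, 4→0, 5→7, 6→3, 7→2]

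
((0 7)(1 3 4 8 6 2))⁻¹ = (0 7)(1 2 6 8 4 3)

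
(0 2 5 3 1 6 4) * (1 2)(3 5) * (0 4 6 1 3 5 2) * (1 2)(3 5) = (0 5 1 2 3)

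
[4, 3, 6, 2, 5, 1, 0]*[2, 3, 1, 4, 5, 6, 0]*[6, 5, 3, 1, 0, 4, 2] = [4, 0, 6, 5, 2, 1, 3]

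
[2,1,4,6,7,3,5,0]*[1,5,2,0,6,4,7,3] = [2,5,6,7,3,0,4,1]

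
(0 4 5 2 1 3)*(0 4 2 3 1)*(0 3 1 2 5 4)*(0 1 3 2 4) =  (0 5 3 1 4)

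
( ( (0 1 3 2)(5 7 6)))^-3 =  (0 1 3 2)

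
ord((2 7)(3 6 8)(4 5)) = 6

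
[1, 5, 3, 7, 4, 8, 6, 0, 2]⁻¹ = [7, 0, 8, 2, 4, 1, 6, 3, 5]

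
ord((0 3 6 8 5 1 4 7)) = 8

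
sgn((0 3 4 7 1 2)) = -1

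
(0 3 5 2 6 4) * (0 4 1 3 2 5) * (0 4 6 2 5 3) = (0 5 3 4 6 1)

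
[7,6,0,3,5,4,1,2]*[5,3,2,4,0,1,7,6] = [6,7,5,4,1,0,3,2]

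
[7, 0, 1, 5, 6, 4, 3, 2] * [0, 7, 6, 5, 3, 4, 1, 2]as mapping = [0→2, 1→0, 2→7, 3→4, 4→1, 5→3, 6→5, 7→6]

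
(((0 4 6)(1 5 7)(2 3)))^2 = (0 6 4)(1 7 5)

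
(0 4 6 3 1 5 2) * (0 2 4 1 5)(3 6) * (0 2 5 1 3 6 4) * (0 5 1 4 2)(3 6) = (0 6 2 1)(3 4)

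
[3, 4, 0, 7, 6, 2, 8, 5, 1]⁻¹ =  [2, 8, 5, 0, 1, 7, 4, 3, 6]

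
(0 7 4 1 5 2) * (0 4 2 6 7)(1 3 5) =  (2 4 3 5 6 7)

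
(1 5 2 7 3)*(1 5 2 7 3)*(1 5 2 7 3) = (1 7 5 3 2)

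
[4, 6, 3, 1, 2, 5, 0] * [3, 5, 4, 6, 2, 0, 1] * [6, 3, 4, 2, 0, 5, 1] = [4, 3, 1, 5, 0, 6, 2]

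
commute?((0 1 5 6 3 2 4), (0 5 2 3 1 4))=no:(0 1 5 6 3 2 4)*(0 5 2 3 1 4)=(0 4 5 6 1 2), (0 5 2 3 1 4)*(0 1 5 6 3 2 4)=(0 6 3 5 4 1)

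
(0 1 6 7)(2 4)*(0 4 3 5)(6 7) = (0 1 7 4 2 3 5)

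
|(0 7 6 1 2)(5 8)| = 10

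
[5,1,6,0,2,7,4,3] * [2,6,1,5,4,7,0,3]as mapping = [0→7,1→6,2→0,3→2,4→1,5→3,6→4,7→5]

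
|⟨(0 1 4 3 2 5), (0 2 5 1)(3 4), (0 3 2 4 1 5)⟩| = 720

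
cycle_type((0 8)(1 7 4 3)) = 2.4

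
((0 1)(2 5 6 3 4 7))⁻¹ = (0 1)(2 7 4 3 6 5)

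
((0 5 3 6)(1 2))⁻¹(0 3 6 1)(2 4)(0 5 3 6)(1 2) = (0 2 5 6)(1 4)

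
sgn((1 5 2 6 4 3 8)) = 1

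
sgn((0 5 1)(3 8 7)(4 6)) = -1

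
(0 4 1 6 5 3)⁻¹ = (0 3 5 6 1 4)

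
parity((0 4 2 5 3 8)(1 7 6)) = odd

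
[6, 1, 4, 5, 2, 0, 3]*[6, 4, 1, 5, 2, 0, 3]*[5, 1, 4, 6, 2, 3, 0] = [6, 2, 4, 5, 1, 0, 3]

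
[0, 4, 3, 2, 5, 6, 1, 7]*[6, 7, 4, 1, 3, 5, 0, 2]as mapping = [0→6, 1→3, 2→1, 3→4, 4→5, 5→0, 6→7, 7→2]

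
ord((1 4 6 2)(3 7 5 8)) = 4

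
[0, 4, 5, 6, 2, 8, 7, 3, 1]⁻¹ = [0, 8, 4, 7, 1, 2, 3, 6, 5]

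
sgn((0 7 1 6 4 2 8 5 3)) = 1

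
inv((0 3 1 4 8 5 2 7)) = (0 7 2 5 8 4 1 3)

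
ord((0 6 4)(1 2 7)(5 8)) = 6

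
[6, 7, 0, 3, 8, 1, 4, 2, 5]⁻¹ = [2, 5, 7, 3, 6, 8, 0, 1, 4]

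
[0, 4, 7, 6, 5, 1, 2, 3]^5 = [0, 5, 7, 6, 1, 4, 2, 3]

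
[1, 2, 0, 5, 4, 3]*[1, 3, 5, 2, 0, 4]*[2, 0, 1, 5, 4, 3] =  [5, 3, 0, 4, 2, 1]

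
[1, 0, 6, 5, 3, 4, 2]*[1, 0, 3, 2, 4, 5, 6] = [0, 1, 6, 5, 2, 4, 3]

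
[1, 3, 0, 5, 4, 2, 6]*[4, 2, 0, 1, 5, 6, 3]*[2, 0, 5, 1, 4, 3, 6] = [5, 0, 4, 6, 3, 2, 1]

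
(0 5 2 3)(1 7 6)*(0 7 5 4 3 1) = (0 4 3 7 6)(1 5 2)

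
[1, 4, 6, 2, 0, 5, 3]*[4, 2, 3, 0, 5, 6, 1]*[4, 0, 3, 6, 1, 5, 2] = [3, 5, 0, 6, 1, 2, 4]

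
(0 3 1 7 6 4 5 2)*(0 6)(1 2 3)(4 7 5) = (0 1 5 3 2 6 7)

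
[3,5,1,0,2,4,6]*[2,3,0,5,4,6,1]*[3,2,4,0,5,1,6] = [1,6,0,4,3,5,2]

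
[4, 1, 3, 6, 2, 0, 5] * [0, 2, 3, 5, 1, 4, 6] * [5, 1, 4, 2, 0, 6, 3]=[1, 4, 6, 3, 2, 5, 0]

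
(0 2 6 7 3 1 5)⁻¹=(0 5 1 3 7 6 2)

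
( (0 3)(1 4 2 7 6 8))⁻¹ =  (0 3)(1 8 6 7 2 4)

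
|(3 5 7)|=3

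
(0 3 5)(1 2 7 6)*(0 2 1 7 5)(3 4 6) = (0 4 6 7 3)(2 5)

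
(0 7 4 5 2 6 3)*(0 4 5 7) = (2 6 3 4 7 5)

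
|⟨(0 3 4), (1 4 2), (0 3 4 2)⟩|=120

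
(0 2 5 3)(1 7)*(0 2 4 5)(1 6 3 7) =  (0 4 5 7 6 3 2)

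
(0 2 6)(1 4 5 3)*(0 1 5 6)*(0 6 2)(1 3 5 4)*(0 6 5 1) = (0 6 3 4 2 5 1)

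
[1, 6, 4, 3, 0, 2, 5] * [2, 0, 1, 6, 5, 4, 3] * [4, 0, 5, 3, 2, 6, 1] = [4, 3, 6, 1, 5, 0, 2]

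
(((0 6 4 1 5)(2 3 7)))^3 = (0 1 6 5 4)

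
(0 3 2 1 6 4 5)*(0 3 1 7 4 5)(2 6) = (0 1 2 7 4)(3 6 5)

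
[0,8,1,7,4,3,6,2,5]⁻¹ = [0,2,7,5,4,8,6,3,1]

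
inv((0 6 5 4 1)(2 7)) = (0 1 4 5 6)(2 7)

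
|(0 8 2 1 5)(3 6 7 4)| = 20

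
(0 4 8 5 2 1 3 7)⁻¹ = (0 7 3 1 2 5 8 4)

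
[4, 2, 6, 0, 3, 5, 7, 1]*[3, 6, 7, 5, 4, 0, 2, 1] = [4, 7, 2, 3, 5, 0, 1, 6]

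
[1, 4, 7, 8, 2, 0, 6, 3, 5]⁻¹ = [5, 0, 4, 7, 1, 8, 6, 2, 3]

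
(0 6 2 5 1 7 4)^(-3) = (0 1 6 7 2 4 5)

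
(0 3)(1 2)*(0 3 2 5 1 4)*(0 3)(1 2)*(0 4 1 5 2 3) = (0 5 3 4)(1 2)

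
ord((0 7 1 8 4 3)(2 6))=6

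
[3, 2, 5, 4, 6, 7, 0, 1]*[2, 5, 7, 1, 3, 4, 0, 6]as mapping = [0→1, 1→7, 2→4, 3→3, 4→0, 5→6, 6→2, 7→5]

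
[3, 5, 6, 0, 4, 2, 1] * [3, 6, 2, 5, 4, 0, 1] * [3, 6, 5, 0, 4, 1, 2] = [1, 3, 6, 0, 4, 5, 2]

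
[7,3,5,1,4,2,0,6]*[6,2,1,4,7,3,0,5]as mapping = [0→5,1→4,2→3,3→2,4→7,5→1,6→6,7→0]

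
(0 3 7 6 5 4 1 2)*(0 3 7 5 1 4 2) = (0 7 6 1)(2 3 5)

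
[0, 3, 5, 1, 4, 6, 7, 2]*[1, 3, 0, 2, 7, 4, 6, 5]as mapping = [0→1, 1→2, 2→4, 3→3, 4→7, 5→6, 6→5, 7→0]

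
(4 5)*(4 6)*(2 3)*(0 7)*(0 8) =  (0 7 8)(2 3)(4 5 6)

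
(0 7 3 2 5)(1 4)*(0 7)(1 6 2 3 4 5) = (1 5 7 4 6 2)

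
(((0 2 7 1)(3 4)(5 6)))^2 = (0 7)(1 2)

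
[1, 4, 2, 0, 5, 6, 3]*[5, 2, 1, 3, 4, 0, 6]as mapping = [0→2, 1→4, 2→1, 3→5, 4→0, 5→6, 6→3]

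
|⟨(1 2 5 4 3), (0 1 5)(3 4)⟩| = 720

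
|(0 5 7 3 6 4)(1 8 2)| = 6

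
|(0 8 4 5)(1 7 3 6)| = 4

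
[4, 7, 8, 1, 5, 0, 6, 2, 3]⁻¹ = [5, 3, 7, 8, 0, 4, 6, 1, 2]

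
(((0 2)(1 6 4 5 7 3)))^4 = (1 7 4)(3 5 6)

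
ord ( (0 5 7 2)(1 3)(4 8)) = 4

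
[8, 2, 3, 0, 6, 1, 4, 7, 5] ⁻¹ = [3, 5, 1, 2, 6, 8, 4, 7, 0] 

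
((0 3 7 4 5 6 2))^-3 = (0 5 3 6 7 2 4)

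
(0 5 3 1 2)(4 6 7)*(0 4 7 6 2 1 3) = (0 5)(2 4)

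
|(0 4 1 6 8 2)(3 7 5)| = 6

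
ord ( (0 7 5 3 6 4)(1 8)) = 6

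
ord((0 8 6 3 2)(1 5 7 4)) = 20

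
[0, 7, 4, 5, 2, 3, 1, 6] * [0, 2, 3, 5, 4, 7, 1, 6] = [0, 6, 4, 7, 3, 5, 2, 1]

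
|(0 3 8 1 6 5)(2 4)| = 6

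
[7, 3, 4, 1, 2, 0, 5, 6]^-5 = [5, 3, 4, 1, 2, 6, 7, 0]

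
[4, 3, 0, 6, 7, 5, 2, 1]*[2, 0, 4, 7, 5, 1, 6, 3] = [5, 7, 2, 6, 3, 1, 4, 0]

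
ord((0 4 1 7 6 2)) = 6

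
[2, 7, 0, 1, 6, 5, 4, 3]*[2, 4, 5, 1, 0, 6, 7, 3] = [5, 3, 2, 4, 7, 6, 0, 1] 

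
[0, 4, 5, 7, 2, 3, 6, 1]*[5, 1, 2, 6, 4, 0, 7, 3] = [5, 4, 0, 3, 2, 6, 7, 1]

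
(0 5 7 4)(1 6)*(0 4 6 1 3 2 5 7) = (0 7 6 3 2 5)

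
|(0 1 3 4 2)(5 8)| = 10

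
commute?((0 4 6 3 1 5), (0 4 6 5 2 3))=no:(0 4 6 3 1 5)*(0 4 6 5 2 3)=(0 6)(1 2 3)(4 5), (0 4 6 5 2 3)*(0 4 6 3 1 5)=(0 6)(1 5 2)(3 4)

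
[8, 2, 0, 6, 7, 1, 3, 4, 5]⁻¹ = [2, 5, 1, 6, 7, 8, 3, 4, 0]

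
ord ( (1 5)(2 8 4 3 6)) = 10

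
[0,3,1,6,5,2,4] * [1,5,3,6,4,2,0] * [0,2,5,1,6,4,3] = [2,3,4,0,5,1,6]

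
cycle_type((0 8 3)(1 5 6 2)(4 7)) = 2.3.4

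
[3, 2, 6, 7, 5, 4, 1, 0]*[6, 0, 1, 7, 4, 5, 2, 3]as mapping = [0→7, 1→1, 2→2, 3→3, 4→5, 5→4, 6→0, 7→6]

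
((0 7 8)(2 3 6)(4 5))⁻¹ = (0 8 7)(2 6 3)(4 5)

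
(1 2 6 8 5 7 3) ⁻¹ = (1 3 7 5 8 6 2) 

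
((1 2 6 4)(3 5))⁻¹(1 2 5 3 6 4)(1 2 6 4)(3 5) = (1 2 6 3 5 4)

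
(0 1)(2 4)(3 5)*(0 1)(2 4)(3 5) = ()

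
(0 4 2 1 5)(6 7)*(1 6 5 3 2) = (0 4 1 3 2 6 7 5)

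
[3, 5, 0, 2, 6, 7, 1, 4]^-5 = [3, 1, 0, 2, 4, 5, 6, 7]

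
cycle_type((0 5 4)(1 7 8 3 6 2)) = 3.6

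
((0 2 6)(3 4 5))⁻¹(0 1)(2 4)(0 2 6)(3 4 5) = (1 2)(5 6)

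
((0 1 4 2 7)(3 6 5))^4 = (0 7 2 4 1)(3 6 5)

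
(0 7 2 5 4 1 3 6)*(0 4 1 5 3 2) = (0 7)(1 2 3 6 4 5)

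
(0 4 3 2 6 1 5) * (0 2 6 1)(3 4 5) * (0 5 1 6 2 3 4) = (0 1 4)(2 6 5 3)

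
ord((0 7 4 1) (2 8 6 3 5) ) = 20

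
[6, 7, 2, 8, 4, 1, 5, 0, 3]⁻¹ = [7, 5, 2, 8, 4, 6, 0, 1, 3]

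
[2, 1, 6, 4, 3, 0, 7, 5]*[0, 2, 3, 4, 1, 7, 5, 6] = [3, 2, 5, 1, 4, 0, 6, 7] 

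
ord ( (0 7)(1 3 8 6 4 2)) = 6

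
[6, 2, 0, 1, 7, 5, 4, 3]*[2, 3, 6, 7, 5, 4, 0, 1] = [0, 6, 2, 3, 1, 4, 5, 7]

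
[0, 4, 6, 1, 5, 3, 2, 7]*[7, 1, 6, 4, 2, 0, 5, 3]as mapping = [0→7, 1→2, 2→5, 3→1, 4→0, 5→4, 6→6, 7→3]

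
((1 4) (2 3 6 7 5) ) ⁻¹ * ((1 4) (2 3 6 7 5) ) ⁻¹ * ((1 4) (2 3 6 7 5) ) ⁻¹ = (1 4) (2 6 5 3 7) 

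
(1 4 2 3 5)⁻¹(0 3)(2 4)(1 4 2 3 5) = (0 5)(2 3)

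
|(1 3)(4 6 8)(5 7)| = 6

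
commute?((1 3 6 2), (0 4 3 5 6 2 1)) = no:(1 3 6 2)*(0 4 3 5 6 2 1) = (0 4 3 2)(1 5 6), (0 4 3 5 6 2 1)*(1 3 6 2) = (0 4 6 1)(2 3 5)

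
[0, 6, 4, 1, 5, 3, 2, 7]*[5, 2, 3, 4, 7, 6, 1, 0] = [5, 1, 7, 2, 6, 4, 3, 0]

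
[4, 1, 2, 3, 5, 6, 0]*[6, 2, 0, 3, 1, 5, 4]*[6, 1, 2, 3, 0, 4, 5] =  [1, 2, 6, 3, 4, 0, 5]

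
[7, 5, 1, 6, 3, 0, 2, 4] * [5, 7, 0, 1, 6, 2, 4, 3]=[3, 2, 7, 4, 1, 5, 0, 6]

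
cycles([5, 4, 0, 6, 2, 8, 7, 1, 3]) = (0 5 8 3 6 7 1 4 2) 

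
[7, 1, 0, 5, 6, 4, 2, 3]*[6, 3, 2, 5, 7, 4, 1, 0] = [0, 3, 6, 4, 1, 7, 2, 5]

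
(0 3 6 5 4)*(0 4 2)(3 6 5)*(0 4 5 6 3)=(0 3 6)(2 4 5)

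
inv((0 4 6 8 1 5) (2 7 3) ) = (0 5 1 8 6 4) (2 3 7) 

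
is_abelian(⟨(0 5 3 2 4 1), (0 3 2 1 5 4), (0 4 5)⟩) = no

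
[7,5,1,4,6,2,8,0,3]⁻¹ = [7,2,5,8,3,1,4,0,6]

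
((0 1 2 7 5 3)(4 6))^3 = (0 7)(1 5)(2 3)(4 6)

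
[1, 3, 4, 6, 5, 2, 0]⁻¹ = [6, 0, 5, 1, 2, 4, 3]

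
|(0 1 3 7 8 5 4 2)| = 8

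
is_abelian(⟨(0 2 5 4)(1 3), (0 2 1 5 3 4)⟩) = no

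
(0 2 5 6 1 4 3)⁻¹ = (0 3 4 1 6 5 2)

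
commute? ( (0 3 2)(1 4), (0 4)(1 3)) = no: (0 3 2)(1 4)*(0 4)(1 3) = (0 1)(2 4 3), (0 4)(1 3)*(0 3 2)(1 4) = (0 1 2)(3 4)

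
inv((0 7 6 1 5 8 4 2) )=(0 2 4 8 5 1 6 7) 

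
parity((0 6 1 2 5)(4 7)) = odd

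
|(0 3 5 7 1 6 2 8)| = 8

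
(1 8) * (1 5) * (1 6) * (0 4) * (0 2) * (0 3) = (0 4 2 3)(1 8 5 6)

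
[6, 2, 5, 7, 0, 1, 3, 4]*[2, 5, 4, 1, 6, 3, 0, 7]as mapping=[0→0, 1→4, 2→3, 3→7, 4→2, 5→5, 6→1, 7→6]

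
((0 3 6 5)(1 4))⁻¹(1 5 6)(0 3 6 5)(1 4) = (0 5 4)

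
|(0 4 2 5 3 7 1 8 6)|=9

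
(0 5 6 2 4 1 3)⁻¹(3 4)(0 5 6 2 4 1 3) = (0 1)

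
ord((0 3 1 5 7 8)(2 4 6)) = 6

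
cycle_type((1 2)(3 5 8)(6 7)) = 2^2.3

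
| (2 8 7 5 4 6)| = 6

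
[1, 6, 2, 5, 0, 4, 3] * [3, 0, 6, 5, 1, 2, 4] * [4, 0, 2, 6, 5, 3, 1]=[4, 5, 1, 2, 6, 0, 3]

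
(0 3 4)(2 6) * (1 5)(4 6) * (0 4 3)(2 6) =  (1 5)(2 3)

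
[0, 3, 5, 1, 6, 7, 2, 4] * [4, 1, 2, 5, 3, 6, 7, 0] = [4, 5, 6, 1, 7, 0, 2, 3]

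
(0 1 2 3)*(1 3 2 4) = (0 3)(1 4)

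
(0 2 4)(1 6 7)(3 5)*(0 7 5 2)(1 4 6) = (2 6 5 3)(4 7)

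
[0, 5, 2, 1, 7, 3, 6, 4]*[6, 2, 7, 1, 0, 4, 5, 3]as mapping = [0→6, 1→4, 2→7, 3→2, 4→3, 5→1, 6→5, 7→0]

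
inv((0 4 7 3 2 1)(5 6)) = (0 1 2 3 7 4)(5 6)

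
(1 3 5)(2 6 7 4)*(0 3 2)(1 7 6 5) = (0 3 1 2 5 7 4)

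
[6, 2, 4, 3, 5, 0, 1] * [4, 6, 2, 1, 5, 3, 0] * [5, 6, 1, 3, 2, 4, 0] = [5, 1, 4, 6, 3, 2, 0]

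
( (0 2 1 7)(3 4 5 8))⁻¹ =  (0 7 1 2)(3 8 5 4)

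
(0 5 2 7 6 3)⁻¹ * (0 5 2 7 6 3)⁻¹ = (0 6 2)(3 7 5)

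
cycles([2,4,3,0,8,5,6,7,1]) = (0 2 3)(1 4 8)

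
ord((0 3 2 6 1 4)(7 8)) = 6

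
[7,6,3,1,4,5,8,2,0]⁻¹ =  [8,3,7,2,4,5,1,0,6]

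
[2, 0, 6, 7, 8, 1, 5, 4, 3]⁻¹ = [1, 5, 0, 8, 7, 6, 2, 3, 4]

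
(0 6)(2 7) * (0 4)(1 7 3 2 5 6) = (0 1 7 5 6 4)(2 3)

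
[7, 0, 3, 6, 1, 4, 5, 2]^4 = [6, 3, 4, 1, 2, 7, 0, 5]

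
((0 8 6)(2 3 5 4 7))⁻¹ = (0 6 8)(2 7 4 5 3)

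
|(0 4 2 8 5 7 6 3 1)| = 9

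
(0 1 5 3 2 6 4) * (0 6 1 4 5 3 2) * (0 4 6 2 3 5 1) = (0 6 1 5 3 4 2)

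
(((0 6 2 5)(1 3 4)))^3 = (0 5 2 6)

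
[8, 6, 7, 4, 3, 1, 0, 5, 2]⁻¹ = [6, 5, 8, 4, 3, 7, 1, 2, 0]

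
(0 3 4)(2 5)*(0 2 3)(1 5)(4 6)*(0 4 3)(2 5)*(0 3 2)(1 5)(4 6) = (0 6 2 5 3 4 1)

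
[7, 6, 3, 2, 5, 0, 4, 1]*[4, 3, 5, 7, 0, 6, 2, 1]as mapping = [0→1, 1→2, 2→7, 3→5, 4→6, 5→4, 6→0, 7→3]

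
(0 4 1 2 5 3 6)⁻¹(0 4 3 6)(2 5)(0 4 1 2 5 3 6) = (0 4 1 6)(3 5)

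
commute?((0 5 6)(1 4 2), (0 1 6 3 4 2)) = no:(0 5 6)(1 4 2) * (0 1 6 3 4 2) = (0 5 3 4)(1 2 6), (0 1 6 3 4 2) * (0 5 6)(1 4 2) = (0 4 1)(2 5 6 3)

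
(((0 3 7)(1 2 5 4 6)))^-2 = (0 3 7)(1 4 2 6 5)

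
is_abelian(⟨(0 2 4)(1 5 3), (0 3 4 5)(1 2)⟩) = no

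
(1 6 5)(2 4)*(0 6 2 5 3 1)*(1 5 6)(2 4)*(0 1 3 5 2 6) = (0 3 2 6 5 1 4)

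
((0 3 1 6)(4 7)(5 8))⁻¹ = (0 6 1 3)(4 7)(5 8)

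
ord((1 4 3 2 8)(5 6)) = 10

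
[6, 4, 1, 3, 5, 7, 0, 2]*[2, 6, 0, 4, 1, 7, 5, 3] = [5, 1, 6, 4, 7, 3, 2, 0]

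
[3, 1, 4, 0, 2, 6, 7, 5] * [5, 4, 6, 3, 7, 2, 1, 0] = [3, 4, 7, 5, 6, 1, 0, 2]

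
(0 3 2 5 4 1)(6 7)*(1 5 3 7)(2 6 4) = (0 7 4 5 2 3 6 1)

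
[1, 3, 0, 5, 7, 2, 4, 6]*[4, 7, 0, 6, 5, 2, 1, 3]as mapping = [0→7, 1→6, 2→4, 3→2, 4→3, 5→0, 6→5, 7→1]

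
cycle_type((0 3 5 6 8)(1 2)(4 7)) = 2^2.5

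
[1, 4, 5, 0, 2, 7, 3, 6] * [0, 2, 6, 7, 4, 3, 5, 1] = [2, 4, 3, 0, 6, 1, 7, 5]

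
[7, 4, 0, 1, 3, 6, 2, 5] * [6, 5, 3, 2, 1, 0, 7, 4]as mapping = [0→4, 1→1, 2→6, 3→5, 4→2, 5→7, 6→3, 7→0]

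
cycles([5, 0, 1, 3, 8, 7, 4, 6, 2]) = (0 5 7 6 4 8 2 1) 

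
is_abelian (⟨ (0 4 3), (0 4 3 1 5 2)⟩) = no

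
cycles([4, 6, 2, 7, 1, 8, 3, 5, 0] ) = (0 4 1 6 3 7 5 8)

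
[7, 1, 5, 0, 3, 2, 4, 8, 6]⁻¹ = [3, 1, 5, 4, 6, 2, 8, 0, 7]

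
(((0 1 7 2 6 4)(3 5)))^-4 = (0 7 6)(1 2 4)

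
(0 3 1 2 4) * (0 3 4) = (0 4 3 1 2)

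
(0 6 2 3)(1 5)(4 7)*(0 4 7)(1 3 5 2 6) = (0 1 2 5 3 4)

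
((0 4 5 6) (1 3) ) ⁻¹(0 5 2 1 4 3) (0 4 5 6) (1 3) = (1 4 6 2 3 5) 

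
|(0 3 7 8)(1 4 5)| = 12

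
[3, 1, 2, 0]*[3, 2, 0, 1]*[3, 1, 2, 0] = [1, 2, 3, 0] 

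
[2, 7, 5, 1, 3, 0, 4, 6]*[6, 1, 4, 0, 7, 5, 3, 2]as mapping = [0→4, 1→2, 2→5, 3→1, 4→0, 5→6, 6→7, 7→3]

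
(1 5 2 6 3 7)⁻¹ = (1 7 3 6 2 5)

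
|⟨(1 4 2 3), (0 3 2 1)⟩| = 20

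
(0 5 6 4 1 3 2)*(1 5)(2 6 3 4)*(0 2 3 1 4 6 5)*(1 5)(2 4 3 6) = (0 3 1 2 4)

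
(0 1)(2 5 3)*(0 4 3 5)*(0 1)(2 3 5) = (1 4 5 2)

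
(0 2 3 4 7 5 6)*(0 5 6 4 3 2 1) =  (0 1) (4 7 6 5) 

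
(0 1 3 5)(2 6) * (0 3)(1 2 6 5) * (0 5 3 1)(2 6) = (0 6 2 3)(1 5)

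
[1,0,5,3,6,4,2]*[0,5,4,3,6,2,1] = [5,0,2,3,1,6,4]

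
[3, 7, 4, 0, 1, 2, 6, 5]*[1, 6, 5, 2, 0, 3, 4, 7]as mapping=[0→2, 1→7, 2→0, 3→1, 4→6, 5→5, 6→4, 7→3]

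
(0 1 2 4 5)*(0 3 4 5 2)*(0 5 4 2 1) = (1 5 3 2 4)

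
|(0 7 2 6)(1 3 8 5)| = 4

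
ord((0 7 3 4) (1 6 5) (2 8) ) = 12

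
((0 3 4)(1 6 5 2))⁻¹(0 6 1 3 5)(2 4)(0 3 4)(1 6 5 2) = (0 1)(2 3 5 6 4)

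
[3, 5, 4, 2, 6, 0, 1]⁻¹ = [5, 6, 3, 0, 2, 1, 4]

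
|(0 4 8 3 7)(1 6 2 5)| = 20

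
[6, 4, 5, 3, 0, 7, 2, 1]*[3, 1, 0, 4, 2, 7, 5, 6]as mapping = [0→5, 1→2, 2→7, 3→4, 4→3, 5→6, 6→0, 7→1]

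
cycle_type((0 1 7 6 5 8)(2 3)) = 2.6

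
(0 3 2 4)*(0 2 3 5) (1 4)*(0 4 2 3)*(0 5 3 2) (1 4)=(0 3 5 1) (2 4) 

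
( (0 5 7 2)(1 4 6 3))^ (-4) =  ()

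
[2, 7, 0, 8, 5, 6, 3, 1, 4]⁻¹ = [2, 7, 0, 6, 8, 4, 5, 1, 3]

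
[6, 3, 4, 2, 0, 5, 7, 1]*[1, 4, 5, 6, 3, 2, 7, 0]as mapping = [0→7, 1→6, 2→3, 3→5, 4→1, 5→2, 6→0, 7→4]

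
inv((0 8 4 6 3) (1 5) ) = (0 3 6 4 8) (1 5) 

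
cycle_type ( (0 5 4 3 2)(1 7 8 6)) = 4.5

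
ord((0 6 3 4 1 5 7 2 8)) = 9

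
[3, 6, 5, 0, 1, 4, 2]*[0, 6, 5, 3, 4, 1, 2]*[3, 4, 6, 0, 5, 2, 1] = [0, 6, 4, 3, 1, 5, 2]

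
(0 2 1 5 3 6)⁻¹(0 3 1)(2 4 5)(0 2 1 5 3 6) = (1 4 3)(2 6 5)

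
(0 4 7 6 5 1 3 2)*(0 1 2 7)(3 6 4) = (0 3 7 4)(1 6 5 2)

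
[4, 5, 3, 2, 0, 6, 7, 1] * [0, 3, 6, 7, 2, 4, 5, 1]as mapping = [0→2, 1→4, 2→7, 3→6, 4→0, 5→5, 6→1, 7→3]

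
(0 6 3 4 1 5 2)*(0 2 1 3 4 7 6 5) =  (0 5 1)(3 7 6 4)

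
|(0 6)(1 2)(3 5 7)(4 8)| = 6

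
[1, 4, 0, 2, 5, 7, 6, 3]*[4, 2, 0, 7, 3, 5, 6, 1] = [2, 3, 4, 0, 5, 1, 6, 7]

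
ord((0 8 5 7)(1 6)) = 4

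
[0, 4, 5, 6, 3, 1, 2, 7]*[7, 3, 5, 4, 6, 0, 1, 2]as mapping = [0→7, 1→6, 2→0, 3→1, 4→4, 5→3, 6→5, 7→2]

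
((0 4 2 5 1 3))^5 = (0 3 1 5 2 4)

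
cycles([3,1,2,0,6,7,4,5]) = (0 3)(4 6)(5 7)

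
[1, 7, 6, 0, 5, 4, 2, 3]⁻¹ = [3, 0, 6, 7, 5, 4, 2, 1]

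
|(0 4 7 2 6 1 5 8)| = 8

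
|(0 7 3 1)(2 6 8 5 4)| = 20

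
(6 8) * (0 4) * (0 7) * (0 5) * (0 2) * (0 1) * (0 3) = (0 4 7 5 2 1 3)(6 8)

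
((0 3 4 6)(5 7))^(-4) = ()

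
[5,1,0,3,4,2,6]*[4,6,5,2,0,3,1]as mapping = [0→3,1→6,2→4,3→2,4→0,5→5,6→1]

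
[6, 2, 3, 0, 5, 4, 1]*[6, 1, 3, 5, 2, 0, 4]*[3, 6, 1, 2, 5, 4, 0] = [5, 2, 4, 0, 3, 1, 6]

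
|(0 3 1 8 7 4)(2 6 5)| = 6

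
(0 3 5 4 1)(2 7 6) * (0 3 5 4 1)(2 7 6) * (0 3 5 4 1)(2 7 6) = (0 4 3 1 5)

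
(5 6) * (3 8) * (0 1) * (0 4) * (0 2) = (0 1 4 2)(3 8)(5 6)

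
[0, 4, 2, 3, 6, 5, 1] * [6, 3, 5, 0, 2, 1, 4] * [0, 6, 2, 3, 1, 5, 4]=[4, 2, 5, 0, 1, 6, 3]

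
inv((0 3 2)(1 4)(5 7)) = (0 2 3)(1 4)(5 7)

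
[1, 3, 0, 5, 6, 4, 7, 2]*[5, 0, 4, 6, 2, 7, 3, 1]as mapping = [0→0, 1→6, 2→5, 3→7, 4→3, 5→2, 6→1, 7→4]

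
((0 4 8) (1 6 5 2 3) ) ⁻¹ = (0 8 4) (1 3 2 5 6) 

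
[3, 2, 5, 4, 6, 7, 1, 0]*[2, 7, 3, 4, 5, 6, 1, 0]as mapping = [0→4, 1→3, 2→6, 3→5, 4→1, 5→0, 6→7, 7→2]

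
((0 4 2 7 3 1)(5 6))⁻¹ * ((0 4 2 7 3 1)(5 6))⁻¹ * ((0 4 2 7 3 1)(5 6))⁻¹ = (0 7)(1 2)(3 4)(5 6)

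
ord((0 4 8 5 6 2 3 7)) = 8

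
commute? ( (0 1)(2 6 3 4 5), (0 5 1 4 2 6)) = no: (0 1)(2 6 3 4 5)*(0 5 1 4 2 6) = (0 4 1 5 6 3 2), (0 5 1 4 2 6)*(0 1)(2 6 3 4 5) = (0 2 3 4 6 1 5)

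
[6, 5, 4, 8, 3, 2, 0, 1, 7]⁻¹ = [6, 7, 5, 4, 2, 1, 0, 8, 3]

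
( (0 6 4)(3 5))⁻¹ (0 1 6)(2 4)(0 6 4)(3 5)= (0 2)(1 4 6)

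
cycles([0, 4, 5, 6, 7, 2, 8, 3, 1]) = (1 4 7 3 6 8)(2 5)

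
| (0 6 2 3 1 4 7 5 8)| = 9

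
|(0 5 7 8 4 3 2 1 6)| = 9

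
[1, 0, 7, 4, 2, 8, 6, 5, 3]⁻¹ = [1, 0, 4, 8, 3, 7, 6, 2, 5]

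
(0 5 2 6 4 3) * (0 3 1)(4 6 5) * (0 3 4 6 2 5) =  (0 6 2)(1 3 4)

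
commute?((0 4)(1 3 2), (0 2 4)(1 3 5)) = no:(0 4)(1 3 2)*(0 2 4)(1 3 5) = (1 5)(2 3 4), (0 2 4)(1 3 5)*(0 4)(1 3 2) = (0 1 2)(3 5)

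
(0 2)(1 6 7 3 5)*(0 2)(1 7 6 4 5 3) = (1 4 5 7)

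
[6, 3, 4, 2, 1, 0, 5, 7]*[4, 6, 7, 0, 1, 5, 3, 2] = [3, 0, 1, 7, 6, 4, 5, 2]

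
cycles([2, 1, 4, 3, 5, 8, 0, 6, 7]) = (0 2 4 5 8 7 6)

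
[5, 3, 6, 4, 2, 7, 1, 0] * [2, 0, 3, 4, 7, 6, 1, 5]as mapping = [0→6, 1→4, 2→1, 3→7, 4→3, 5→5, 6→0, 7→2]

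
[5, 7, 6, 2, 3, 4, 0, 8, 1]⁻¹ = [6, 8, 3, 4, 5, 0, 2, 1, 7]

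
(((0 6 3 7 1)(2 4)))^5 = (2 4)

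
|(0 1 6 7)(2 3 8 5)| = 4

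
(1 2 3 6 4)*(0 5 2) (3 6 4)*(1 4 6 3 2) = (0 5 1) (2 3 6) 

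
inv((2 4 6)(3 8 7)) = (2 6 4)(3 7 8)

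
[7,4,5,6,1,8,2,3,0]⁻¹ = [8,4,6,7,1,2,3,0,5]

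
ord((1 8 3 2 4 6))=6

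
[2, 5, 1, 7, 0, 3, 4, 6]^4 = [3, 6, 7, 0, 5, 4, 1, 2]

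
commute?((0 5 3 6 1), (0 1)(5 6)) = no:(0 5 3 6 1) * (0 1)(5 6) = (0 6)(3 5), (0 1)(5 6) * (0 5 3 6 1) = (1 5)(3 6)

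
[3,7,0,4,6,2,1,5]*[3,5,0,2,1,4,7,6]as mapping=[0→2,1→6,2→3,3→1,4→7,5→0,6→5,7→4]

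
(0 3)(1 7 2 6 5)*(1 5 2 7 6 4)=(0 3)(1 6 2 4)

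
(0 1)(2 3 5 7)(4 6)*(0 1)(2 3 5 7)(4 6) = (2 5)(3 7)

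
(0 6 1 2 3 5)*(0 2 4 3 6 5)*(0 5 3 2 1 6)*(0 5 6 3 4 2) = (0 4)(1 2 5)(3 6)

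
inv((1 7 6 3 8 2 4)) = (1 4 2 8 3 6 7)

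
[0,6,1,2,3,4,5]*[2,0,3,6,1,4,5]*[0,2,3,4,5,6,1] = [3,6,0,4,1,2,5]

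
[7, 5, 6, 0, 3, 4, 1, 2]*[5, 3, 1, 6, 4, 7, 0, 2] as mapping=[0→2, 1→7, 2→0, 3→5, 4→6, 5→4, 6→3, 7→1] 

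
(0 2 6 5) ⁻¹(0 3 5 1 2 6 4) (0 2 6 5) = (0 1 6 5 4 2 3) 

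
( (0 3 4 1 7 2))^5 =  (0 2 7 1 4 3)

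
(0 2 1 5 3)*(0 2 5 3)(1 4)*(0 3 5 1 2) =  (0 1 5 3)(2 4)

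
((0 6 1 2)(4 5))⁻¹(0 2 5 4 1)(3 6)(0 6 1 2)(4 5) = (0 4 5 2 6)(1 3)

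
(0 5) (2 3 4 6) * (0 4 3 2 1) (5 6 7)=(0 6 1) (4 7 5) 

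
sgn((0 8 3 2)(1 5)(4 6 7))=1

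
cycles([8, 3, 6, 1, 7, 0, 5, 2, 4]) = (0 8 4 7 2 6 5)(1 3)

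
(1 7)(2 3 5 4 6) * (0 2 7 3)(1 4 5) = (0 2)(1 3)(4 6 7)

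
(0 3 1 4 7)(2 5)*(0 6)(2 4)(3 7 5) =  (0 7 6)(1 2 3)(4 5)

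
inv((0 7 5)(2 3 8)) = (0 5 7)(2 8 3)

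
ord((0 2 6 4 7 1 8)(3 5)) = 14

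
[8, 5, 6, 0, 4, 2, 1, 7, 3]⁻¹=[3, 6, 5, 8, 4, 1, 2, 7, 0]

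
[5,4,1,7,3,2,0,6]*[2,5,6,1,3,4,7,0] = [4,3,5,0,1,6,2,7]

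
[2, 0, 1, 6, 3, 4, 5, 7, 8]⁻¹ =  [1, 2, 0, 4, 5, 6, 3, 7, 8]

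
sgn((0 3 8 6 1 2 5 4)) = -1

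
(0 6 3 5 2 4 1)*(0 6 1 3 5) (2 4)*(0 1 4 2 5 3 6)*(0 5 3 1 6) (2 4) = (0 2 3 6 1 5 4) 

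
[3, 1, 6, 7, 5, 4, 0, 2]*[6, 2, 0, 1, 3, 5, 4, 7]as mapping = [0→1, 1→2, 2→4, 3→7, 4→5, 5→3, 6→6, 7→0]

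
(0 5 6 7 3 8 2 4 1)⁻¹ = (0 1 4 2 8 3 7 6 5)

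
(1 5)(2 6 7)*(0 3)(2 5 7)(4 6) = (0 3)(1 7 5)(2 4 6)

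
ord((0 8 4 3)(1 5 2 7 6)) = 20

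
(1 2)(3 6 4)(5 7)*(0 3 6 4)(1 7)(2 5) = (0 3 4 6)(1 5)(2 7)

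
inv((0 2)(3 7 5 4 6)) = (0 2)(3 6 4 5 7)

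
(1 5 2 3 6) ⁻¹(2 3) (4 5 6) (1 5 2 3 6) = (1 4 2) (3 6) 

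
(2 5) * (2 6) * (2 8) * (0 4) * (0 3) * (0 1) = (0 4 3 1)(2 5 6 8)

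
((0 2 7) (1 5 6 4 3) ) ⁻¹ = (0 7 2) (1 3 4 6 5) 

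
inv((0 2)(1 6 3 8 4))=(0 2)(1 4 8 3 6)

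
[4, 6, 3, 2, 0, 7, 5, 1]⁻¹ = [4, 7, 3, 2, 0, 6, 1, 5]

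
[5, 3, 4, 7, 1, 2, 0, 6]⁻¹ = [6, 4, 5, 1, 2, 0, 7, 3]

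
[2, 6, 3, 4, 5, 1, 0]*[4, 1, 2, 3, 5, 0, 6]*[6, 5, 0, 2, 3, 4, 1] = [0, 1, 2, 4, 6, 5, 3]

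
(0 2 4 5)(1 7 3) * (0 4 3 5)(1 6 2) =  (0 1 7 5 4)(2 3 6)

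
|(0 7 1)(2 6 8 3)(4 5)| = 12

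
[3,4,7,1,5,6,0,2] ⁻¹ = [6,3,7,0,1,4,5,2] 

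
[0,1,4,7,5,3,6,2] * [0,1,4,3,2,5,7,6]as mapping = [0→0,1→1,2→2,3→6,4→5,5→3,6→7,7→4]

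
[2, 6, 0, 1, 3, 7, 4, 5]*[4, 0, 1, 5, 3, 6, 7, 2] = [1, 7, 4, 0, 5, 2, 3, 6]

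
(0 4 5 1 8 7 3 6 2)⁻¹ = (0 2 6 3 7 8 1 5 4)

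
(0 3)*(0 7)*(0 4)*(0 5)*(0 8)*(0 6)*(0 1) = (0 3 7 4 5 8 6 1)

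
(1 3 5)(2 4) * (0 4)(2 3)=(0 4 3 5 1 2)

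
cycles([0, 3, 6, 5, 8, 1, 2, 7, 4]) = (1 3 5)(2 6)(4 8)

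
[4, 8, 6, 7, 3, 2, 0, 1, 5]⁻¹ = [6, 7, 5, 4, 0, 8, 2, 3, 1]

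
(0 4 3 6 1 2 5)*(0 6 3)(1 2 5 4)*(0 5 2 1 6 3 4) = (0 6 1 2)(3 4 5)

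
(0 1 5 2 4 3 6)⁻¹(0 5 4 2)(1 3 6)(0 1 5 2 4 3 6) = (0 5 6)(1 2 3 4)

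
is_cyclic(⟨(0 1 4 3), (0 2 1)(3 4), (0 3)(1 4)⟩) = no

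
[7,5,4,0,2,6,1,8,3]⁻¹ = [3,6,4,8,2,1,5,0,7]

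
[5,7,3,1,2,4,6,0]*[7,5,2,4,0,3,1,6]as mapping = [0→3,1→6,2→4,3→5,4→2,5→0,6→1,7→7]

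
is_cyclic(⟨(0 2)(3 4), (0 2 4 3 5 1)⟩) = no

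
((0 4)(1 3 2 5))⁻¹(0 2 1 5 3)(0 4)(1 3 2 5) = (1 2 4 5 3)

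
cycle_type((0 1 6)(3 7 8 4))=3.4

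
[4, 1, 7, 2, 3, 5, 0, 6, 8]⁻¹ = [6, 1, 3, 4, 0, 5, 7, 2, 8]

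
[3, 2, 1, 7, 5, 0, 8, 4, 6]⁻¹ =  [5, 2, 1, 0, 7, 4, 8, 3, 6]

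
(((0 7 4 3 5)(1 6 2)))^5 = (1 2 6)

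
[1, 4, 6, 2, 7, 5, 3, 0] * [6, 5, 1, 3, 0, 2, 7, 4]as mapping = [0→5, 1→0, 2→7, 3→1, 4→4, 5→2, 6→3, 7→6]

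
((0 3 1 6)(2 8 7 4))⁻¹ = (0 6 1 3)(2 4 7 8)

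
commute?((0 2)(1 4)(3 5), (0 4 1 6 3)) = no:(0 2)(1 4)(3 5) * (0 4 1 6 3) = (0 2 4 6 3 5), (0 4 1 6 3) * (0 2)(1 4)(3 5) = (0 1 6 5 3 2)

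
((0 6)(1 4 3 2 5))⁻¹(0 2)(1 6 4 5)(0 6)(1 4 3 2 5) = (0 3 1 4)(5 6)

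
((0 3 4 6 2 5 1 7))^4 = (0 2)(1 4)(3 5)(6 7)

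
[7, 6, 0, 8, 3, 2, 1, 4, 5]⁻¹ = [2, 6, 5, 4, 7, 8, 1, 0, 3]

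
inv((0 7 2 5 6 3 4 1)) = (0 1 4 3 6 5 2 7)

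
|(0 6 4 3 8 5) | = 6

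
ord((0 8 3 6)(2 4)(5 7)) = 4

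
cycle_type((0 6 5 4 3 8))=6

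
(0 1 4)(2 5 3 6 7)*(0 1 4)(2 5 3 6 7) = (0 4 1)(2 3 7 5 6)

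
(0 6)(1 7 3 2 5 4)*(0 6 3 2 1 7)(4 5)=(0 3 1)(2 4 7)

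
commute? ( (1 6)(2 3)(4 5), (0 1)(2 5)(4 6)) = no: (1 6)(2 3)(4 5) * (0 1)(2 5)(4 6) = (0 1 4 2 3 5 6), (0 1)(2 5)(4 6) * (1 6)(2 3)(4 5) = (0 6 5 3 2 4 1)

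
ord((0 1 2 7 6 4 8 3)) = 8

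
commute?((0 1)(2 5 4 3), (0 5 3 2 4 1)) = no:(0 1)(2 5 4 3)*(0 5 3 2 4 1) = (1 5)(2 3 4), (0 5 3 2 4 1)*(0 1)(2 5 4 3) = (0 4)(2 3 5)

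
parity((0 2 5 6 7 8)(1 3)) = even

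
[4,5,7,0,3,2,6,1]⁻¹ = [3,7,5,4,0,1,6,2]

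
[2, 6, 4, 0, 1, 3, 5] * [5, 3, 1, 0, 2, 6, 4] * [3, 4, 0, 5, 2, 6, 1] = [4, 2, 0, 6, 5, 3, 1]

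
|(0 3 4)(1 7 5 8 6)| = 15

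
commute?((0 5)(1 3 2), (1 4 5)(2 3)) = no:(0 5)(1 3 2) * (1 4 5)(2 3) = (0 1 2 4 5), (1 4 5)(2 3) * (0 5)(1 3 2) = (0 5 3 1 4)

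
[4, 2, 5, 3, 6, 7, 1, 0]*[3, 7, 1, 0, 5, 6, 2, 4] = [5, 1, 6, 0, 2, 4, 7, 3]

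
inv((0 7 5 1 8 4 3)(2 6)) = (0 3 4 8 1 5 7)(2 6)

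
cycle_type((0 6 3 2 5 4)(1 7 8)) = 3.6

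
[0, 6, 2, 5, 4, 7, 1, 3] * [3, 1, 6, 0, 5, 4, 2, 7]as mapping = [0→3, 1→2, 2→6, 3→4, 4→5, 5→7, 6→1, 7→0]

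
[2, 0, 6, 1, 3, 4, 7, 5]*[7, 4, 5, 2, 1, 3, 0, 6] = [5, 7, 0, 4, 2, 1, 6, 3]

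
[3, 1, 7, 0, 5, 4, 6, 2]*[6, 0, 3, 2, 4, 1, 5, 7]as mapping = [0→2, 1→0, 2→7, 3→6, 4→1, 5→4, 6→5, 7→3]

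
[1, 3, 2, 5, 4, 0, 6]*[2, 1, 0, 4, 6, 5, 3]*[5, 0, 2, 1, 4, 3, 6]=[0, 4, 5, 3, 6, 2, 1]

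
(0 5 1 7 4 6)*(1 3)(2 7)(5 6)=(0 6)(1 2 7 4 5 3)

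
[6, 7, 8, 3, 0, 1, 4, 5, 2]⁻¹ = [4, 5, 8, 3, 6, 7, 0, 1, 2]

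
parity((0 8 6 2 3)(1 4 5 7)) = odd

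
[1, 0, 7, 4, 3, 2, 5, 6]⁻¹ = [1, 0, 5, 4, 3, 6, 7, 2]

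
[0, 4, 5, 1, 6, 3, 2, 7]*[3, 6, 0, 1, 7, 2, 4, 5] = [3, 7, 2, 6, 4, 1, 0, 5] 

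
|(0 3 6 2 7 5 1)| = 7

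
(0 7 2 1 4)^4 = (0 4 1 2 7)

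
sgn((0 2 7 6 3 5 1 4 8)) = 1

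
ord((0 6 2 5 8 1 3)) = 7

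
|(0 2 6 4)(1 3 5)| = 12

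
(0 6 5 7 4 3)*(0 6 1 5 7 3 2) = (0 1 5 3 6 7 4 2)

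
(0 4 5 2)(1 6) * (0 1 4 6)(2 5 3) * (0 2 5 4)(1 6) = (0 1 2 6)(3 5 4)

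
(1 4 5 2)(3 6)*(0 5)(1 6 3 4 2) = (0 5 1 2 6 4)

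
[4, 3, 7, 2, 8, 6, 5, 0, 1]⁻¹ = [7, 8, 3, 1, 0, 6, 5, 2, 4]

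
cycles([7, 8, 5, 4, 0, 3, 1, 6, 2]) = (0 7 6 1 8 2 5 3 4) 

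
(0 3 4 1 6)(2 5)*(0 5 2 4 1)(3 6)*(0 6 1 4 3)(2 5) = (0 1)(2 5 3 4 6)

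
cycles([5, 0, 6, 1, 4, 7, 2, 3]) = (0 5 7 3 1)(2 6)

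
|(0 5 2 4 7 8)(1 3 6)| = 6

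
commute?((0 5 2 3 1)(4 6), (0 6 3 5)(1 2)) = no:(0 5 2 3 1)(4 6) * (0 6 3 5)(1 2) = (1 6 4 3 2 5), (0 6 3 5)(1 2) * (0 5 2 3 1)(4 6) = (0 4 6 1 3 2)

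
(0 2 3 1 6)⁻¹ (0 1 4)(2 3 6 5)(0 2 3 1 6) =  (0 5 3 1)(2 6 4)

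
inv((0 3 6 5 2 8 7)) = (0 7 8 2 5 6 3)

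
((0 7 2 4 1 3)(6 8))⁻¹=(0 3 1 4 2 7)(6 8)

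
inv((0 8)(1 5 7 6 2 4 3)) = (0 8)(1 3 4 2 6 7 5)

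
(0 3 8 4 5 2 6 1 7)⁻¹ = (0 7 1 6 2 5 4 8 3)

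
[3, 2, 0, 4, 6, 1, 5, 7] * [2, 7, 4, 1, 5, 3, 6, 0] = [1, 4, 2, 5, 6, 7, 3, 0]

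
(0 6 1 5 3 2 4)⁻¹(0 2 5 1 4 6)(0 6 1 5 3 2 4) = (0 1 6 4 3 5)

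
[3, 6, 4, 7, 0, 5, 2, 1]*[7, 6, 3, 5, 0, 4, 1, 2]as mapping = [0→5, 1→1, 2→0, 3→2, 4→7, 5→4, 6→3, 7→6]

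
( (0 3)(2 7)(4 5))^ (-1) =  (0 3)(2 7)(4 5)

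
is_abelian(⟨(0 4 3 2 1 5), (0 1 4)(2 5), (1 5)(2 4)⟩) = no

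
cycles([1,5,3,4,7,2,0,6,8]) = (0 1 5 2 3 4 7 6)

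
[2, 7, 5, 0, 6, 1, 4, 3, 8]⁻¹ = [3, 5, 0, 7, 6, 2, 4, 1, 8]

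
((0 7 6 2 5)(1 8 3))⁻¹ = (0 5 2 6 7)(1 3 8)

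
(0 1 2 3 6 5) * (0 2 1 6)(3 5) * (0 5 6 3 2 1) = (0 3 5 1)(2 6)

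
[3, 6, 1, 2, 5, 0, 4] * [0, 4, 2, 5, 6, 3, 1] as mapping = [0→5, 1→1, 2→4, 3→2, 4→3, 5→0, 6→6] 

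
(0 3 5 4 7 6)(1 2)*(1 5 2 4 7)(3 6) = (0 6)(1 4)(2 5 7 3)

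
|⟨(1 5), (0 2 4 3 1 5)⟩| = 720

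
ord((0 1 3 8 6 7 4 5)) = 8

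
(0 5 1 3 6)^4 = (0 6 3 1 5)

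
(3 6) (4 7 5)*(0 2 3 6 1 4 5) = (0 2 3 1 4 7) 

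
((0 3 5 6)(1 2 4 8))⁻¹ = (0 6 5 3)(1 8 4 2)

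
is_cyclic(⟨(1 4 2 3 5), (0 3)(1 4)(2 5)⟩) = no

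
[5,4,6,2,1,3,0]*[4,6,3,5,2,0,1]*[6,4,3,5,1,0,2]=[6,3,4,5,2,0,1]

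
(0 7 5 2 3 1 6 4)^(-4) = (0 3)(1 7)(2 4)(5 6)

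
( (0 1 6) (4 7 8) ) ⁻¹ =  (0 6 1) (4 8 7) 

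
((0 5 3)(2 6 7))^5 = (0 3 5)(2 7 6)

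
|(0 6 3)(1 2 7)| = 3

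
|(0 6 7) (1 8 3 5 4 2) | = 6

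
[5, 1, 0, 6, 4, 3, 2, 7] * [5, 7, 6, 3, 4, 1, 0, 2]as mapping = [0→1, 1→7, 2→5, 3→0, 4→4, 5→3, 6→6, 7→2]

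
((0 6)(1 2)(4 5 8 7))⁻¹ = (0 6)(1 2)(4 7 8 5)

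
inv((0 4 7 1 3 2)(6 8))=(0 2 3 1 7 4)(6 8)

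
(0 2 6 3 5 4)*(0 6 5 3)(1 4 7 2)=(0 1 4 6)(2 5 7)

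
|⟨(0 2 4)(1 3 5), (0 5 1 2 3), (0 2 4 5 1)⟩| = 360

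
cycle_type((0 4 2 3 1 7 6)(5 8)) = 2.7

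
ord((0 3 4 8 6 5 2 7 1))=9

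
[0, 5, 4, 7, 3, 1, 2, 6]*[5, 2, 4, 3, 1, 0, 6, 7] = [5, 0, 1, 7, 3, 2, 4, 6]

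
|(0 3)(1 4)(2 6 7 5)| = 4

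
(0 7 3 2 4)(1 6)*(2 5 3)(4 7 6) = (0 6 1 4)(2 7)(3 5)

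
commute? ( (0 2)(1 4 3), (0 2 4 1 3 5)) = no: (0 2)(1 4 3) * (0 2 4 1 3 5) = (0 4 5), (0 2 4 1 3 5) * (0 2)(1 4 3) = (2 3 5)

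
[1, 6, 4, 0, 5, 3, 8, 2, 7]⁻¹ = [3, 0, 7, 5, 2, 4, 1, 8, 6]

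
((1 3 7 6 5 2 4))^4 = (1 5 3 2 7 4 6)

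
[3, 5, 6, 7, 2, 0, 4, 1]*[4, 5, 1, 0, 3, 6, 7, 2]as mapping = [0→0, 1→6, 2→7, 3→2, 4→1, 5→4, 6→3, 7→5]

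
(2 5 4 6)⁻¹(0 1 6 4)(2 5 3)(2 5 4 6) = (0 1 2 6)(3 5 4)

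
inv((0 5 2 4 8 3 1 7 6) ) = (0 6 7 1 3 8 4 2 5) 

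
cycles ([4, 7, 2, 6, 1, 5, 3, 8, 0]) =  (0 4 1 7 8)(3 6)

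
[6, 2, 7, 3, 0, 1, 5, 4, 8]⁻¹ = [4, 5, 1, 3, 7, 6, 0, 2, 8]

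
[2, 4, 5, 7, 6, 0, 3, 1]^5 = [5, 1, 0, 3, 4, 2, 6, 7]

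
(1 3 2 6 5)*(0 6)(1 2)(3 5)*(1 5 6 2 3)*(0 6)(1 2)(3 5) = (0 1)(2 6)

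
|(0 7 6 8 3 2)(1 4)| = 6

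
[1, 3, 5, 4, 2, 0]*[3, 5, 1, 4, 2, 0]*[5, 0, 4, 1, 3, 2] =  [2, 3, 5, 4, 0, 1]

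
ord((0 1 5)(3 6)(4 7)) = 6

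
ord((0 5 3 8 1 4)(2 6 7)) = 6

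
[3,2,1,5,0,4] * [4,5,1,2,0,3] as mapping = [0→2,1→1,2→5,3→3,4→4,5→0] 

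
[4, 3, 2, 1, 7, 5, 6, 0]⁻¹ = [7, 3, 2, 1, 0, 5, 6, 4]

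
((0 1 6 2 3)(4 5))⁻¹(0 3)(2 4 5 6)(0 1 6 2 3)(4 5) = (0 1)(2 3 5 4)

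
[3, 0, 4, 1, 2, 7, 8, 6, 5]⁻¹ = [1, 3, 4, 0, 2, 8, 7, 5, 6]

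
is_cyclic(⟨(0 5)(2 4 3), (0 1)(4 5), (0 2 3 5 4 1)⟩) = no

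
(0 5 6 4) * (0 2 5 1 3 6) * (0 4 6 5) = (0 1 3 5 4 2)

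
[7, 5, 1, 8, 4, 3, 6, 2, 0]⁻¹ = [8, 2, 7, 5, 4, 1, 6, 0, 3]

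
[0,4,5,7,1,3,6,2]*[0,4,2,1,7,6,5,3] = [0,7,6,3,4,1,5,2]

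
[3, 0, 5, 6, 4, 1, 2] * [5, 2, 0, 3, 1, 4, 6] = [3, 5, 4, 6, 1, 2, 0]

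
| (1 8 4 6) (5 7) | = 4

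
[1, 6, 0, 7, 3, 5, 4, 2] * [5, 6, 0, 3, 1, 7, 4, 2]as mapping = [0→6, 1→4, 2→5, 3→2, 4→3, 5→7, 6→1, 7→0]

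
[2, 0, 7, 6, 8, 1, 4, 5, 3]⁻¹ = [1, 5, 0, 8, 6, 7, 3, 2, 4]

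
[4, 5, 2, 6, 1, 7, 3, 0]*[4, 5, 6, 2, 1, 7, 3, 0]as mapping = [0→1, 1→7, 2→6, 3→3, 4→5, 5→0, 6→2, 7→4]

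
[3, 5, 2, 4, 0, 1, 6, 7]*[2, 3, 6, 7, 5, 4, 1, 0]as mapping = [0→7, 1→4, 2→6, 3→5, 4→2, 5→3, 6→1, 7→0]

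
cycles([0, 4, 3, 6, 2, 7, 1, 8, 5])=(1 4 2 3 6)(5 7 8)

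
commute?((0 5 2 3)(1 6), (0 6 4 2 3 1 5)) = no:(0 5 2 3)(1 6) * (0 6 4 2 3 1 5) = (1 4 2)(3 6 5), (0 6 4 2 3 1 5) * (0 5 2 3)(1 6) = (0 1 2)(3 6 4)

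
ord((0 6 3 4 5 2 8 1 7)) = 9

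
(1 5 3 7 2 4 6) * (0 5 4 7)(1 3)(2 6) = (0 5 1 4 2 7 6 3)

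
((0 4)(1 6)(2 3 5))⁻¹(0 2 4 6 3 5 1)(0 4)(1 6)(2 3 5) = (0 1 5 2 6 4 3)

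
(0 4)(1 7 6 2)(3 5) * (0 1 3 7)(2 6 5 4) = (0 2 3 4 1)(5 7)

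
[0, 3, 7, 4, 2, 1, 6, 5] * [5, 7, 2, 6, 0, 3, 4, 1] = [5, 6, 1, 0, 2, 7, 4, 3]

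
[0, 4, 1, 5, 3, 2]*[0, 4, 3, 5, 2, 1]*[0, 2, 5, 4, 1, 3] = [0, 5, 1, 2, 3, 4]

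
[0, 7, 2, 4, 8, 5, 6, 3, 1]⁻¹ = [0, 8, 2, 7, 3, 5, 6, 1, 4]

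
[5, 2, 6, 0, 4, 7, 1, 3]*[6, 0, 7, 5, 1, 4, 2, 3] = [4, 7, 2, 6, 1, 3, 0, 5]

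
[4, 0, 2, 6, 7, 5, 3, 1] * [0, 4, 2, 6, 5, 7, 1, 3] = [5, 0, 2, 1, 3, 7, 6, 4]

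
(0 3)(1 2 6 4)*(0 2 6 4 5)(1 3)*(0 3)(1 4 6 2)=(0 4)(1 2 6 5 3)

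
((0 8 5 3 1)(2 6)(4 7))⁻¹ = (0 1 3 5 8)(2 6)(4 7)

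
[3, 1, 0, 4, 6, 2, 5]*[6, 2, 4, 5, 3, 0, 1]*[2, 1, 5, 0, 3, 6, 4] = [6, 5, 4, 0, 1, 3, 2]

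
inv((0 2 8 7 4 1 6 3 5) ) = (0 5 3 6 1 4 7 8 2) 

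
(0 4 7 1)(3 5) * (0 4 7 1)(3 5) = (0 7)(1 4)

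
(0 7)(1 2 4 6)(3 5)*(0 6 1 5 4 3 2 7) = (1 7 6 5 2 3 4)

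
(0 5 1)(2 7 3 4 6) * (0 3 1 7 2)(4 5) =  (0 4 6)(1 3 5 7)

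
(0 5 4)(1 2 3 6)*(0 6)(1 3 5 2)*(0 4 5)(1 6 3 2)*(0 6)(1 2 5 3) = (0 2 6 5 3 4 1)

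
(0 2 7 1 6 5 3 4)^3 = (0 1 3 2 6 4 7 5)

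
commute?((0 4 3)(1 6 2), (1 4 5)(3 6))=no:(0 4 3)(1 6 2)*(1 4 5)(3 6)=(0 5 1 3)(2 4 6), (1 4 5)(3 6)*(0 4 3)(1 6 2)=(0 4 5 6)(1 3 2)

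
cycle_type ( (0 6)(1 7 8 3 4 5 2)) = 2.7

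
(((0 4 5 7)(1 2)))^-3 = (0 4 5 7)(1 2)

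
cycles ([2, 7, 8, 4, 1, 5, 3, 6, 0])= (0 2 8)(1 7 6 3 4)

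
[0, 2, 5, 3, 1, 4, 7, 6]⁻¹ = [0, 4, 1, 3, 5, 2, 7, 6]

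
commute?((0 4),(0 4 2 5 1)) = no:(0 4) * (0 4 2 5 1) = (0 2 5 1),(0 4 2 5 1) * (0 4) = (1 4 2 5)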